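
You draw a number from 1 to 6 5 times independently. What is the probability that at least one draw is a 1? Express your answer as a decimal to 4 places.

P(no draw is a 1) = (5/6)^5 ≈ 0.4019.
P(at least one) = 1 − 0.4019 = 0.5981.

0.5981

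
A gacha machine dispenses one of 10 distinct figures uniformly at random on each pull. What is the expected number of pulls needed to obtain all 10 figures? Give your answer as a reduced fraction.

After i distinct types are collected, each trial gives a new one with probability (10−i)/10, so the expected wait for the next new type is 10/(10−i).
E = 10/10 + 10/9 + 10/8 + 10/7 + 10/6 + 10/5 + 10/4 + 10/3 + 10/2 + 10/1 = 7381/252.

7381/252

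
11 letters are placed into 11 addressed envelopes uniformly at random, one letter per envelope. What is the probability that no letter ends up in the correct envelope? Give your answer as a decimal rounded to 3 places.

This is the derangement probability: permutations of 11 with no fixed point.
D(11) = 11! · (1 − 1/1! + 1/2! − ··· + (−1)^11/11!) = 14684570.
P = 14684570/39916800 = 1468457/3991680 ≈ 0.368.

0.368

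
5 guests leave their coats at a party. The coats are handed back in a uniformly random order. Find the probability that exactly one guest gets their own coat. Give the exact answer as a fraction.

3/8

Choose which one is fixed: C(5,1) = 5 ways.
The remaining 4 must have no fixed point: D(4) = 9.
P = 5·9/120 = 3/8.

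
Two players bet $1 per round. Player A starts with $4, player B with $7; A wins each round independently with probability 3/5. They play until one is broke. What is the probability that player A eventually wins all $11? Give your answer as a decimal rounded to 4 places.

Let r = q/p = (2/5)/(3/5) = 2/3. The recurrence P(i) = p·P(i+1) + q·P(i−1) with P(0)=0, P(11)=1 gives P(i) = (1 − r^i)/(1 − r^11).
P(4) = (1 − (2/3)^4) / (1 − (2/3)^11) = 142155/175099 ≈ 0.8119.

0.8119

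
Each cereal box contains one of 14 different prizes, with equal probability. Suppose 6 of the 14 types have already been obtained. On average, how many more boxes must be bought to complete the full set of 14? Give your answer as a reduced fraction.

Starting from 6 distinct types, each trial gives a new one with probability (14−i)/14 when i types are held, so the wait for the next new type is 14/(14−i).
E = 14/8 + 14/7 + 14/6 + 14/5 + 14/4 + 14/3 + 14/2 + 14/1 = 761/20.

761/20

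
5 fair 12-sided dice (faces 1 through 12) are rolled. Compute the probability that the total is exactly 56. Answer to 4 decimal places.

There are 12^5 = 248832 equally likely outcomes.
The number of ordered 5-tuples from {1,…,12} summing to 56 is 70.
P(sum = 56) = 70/248832 = 35/124416 ≈ 0.0003.

0.0003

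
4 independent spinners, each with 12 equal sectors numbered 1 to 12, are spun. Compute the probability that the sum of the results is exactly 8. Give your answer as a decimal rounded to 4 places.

0.0017

There are 12^4 = 20736 equally likely outcomes.
The number of ordered 4-tuples from {1,…,12} summing to 8 is 35.
P(sum = 8) = 35/20736 ≈ 0.0017.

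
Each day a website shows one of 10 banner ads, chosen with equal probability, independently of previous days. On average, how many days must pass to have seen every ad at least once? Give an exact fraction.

7381/252

After i distinct types are collected, each trial gives a new one with probability (10−i)/10, so the expected wait for the next new type is 10/(10−i).
E = 10/10 + 10/9 + 10/8 + 10/7 + 10/6 + 10/5 + 10/4 + 10/3 + 10/2 + 10/1 = 7381/252.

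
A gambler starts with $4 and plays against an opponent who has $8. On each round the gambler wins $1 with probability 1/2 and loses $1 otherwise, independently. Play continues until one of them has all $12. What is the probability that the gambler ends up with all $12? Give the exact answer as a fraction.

1/3

With a fair step, P(i) = ½P(i−1) + ½P(i+1) with P(0)=0, P(12)=1 has the linear solution P(i) = i/12.
P(4) = 4/12 = 1/3.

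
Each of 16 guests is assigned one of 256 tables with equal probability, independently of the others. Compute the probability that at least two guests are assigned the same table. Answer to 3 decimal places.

0.380

It's easier to compute the probability that all 16 are distinct.
P(all distinct) = 256/256 · 255/256 · ··· · 241/256 ≈ 0.620.
So the probability of at least one match is 1 − 0.620 = 0.380.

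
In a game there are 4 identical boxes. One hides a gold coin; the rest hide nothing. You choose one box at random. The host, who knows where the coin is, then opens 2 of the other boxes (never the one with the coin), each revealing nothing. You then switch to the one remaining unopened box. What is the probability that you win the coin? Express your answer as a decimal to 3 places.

Your original box holds the coin with probability 1/4, so the other 3 collectively hold it with probability 3/4.
The host can always find 2 empty boxes to open, so the reveals don't change that 3/4; it is now spread over the 1 remaining unopened box.
P(win by switching) = (3/4) · (1/1) = 3/4 ≈ 0.750.

0.750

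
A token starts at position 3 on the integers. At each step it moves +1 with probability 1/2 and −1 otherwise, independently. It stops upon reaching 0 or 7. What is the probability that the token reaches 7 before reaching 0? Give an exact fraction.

With a fair step, P(i) = ½P(i−1) + ½P(i+1) with P(0)=0, P(7)=1 has the linear solution P(i) = i/7.
P(3) = 3/7.

3/7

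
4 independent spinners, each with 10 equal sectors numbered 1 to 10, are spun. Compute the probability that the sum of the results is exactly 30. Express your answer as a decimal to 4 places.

0.0282

There are 10^4 = 10000 equally likely outcomes.
The number of ordered 4-tuples from {1,…,10} summing to 30 is 282.
P(sum = 30) = 282/10000 = 141/5000 ≈ 0.0282.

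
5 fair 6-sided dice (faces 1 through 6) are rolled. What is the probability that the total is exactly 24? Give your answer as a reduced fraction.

205/7776

There are 6^5 = 7776 equally likely outcomes.
The number of ordered 5-tuples from {1,…,6} summing to 24 is 205.
P(sum = 24) = 205/7776.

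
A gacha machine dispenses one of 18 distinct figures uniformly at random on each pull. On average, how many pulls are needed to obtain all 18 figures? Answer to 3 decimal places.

62.912

After i distinct types are collected, each trial gives a new one with probability (18−i)/18, so the expected wait for the next new type is 18/(18−i).
E = 18/18 + 18/17 + 18/16 + 18/15 + 18/14 + 18/13 + 18/12 + 18/11 + 18/10 + 18/9 + 18/8 + 18/7 + 18/6 + 18/5 + 18/4 + 18/3 + 18/2 + 18/1 = 42822903/680680 ≈ 62.912.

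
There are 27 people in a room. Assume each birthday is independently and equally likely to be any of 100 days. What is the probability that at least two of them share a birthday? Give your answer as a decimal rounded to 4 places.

0.9791

It's easier to compute the probability that all 27 are distinct.
P(all distinct) = 100/100 · 99/100 · ··· · 74/100 ≈ 0.0209.
So the probability of at least one match is 1 − 0.0209 = 0.9791.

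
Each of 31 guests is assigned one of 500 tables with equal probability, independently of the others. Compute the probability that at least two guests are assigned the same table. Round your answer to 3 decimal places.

0.613

It's easier to compute the probability that all 31 are distinct.
P(all distinct) = 500/500 · 499/500 · ··· · 470/500 ≈ 0.387.
So the probability of at least one match is 1 − 0.387 = 0.613.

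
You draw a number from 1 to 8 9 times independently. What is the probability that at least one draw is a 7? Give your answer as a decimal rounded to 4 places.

P(no draw is a 7) = (7/8)^9 ≈ 0.3007.
P(at least one) = 1 − 0.3007 = 0.6993.

0.6993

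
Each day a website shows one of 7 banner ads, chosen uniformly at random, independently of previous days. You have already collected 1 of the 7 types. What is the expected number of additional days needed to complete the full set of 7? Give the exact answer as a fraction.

343/20

Starting from 1 distinct type, each trial gives a new one with probability (7−i)/7 when i types are held, so the wait for the next new type is 7/(7−i).
E = 7/6 + 7/5 + 7/4 + 7/3 + 7/2 + 7/1 = 343/20.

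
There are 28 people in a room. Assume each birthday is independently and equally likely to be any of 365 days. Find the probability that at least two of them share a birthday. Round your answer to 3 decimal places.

It's easier to compute the probability that all 28 are distinct.
P(all distinct) = 365/365 · 364/365 · ··· · 338/365 ≈ 0.346.
So the probability of at least one match is 1 − 0.346 = 0.654.

0.654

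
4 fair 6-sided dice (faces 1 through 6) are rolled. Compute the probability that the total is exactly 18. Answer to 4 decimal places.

There are 6^4 = 1296 equally likely outcomes.
The number of ordered 4-tuples from {1,…,6} summing to 18 is 80.
P(sum = 18) = 80/1296 = 5/81 ≈ 0.0617.

0.0617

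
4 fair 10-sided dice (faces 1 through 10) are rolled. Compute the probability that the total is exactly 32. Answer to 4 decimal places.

There are 10^4 = 10000 equally likely outcomes.
The number of ordered 4-tuples from {1,…,10} summing to 32 is 165.
P(sum = 32) = 165/10000 = 33/2000 ≈ 0.0165.

0.0165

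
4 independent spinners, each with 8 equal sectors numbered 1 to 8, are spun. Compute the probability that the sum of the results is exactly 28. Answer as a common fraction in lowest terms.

35/4096

There are 8^4 = 4096 equally likely outcomes.
The number of ordered 4-tuples from {1,…,8} summing to 28 is 35.
P(sum = 28) = 35/4096.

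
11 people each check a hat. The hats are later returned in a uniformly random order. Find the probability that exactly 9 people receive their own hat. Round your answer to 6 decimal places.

0.000001

Choose which 9 of the 11 are fixed: C(11,9) = 55 ways.
The remaining 2 must have no fixed point: D(2) = 1.
P = 55·1/39916800 = 1/725760 ≈ 0.000001.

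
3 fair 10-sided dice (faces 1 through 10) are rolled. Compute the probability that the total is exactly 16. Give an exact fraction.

3/40

There are 10^3 = 1000 equally likely outcomes.
The number of ordered 3-tuples from {1,…,10} summing to 16 is 75.
P(sum = 16) = 75/1000 = 3/40.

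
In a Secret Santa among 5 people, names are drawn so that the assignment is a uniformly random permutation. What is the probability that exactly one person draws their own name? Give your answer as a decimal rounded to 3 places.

Choose which one is fixed: C(5,1) = 5 ways.
The remaining 4 must have no fixed point: D(4) = 9.
P = 5·9/120 = 3/8 ≈ 0.375.

0.375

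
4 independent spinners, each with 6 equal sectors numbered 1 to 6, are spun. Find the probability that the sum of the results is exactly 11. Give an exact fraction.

13/162

There are 6^4 = 1296 equally likely outcomes.
The number of ordered 4-tuples from {1,…,6} summing to 11 is 104.
P(sum = 11) = 104/1296 = 13/162.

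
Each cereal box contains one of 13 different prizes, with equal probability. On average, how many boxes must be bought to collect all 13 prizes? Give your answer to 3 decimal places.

41.342

After i distinct types are collected, each trial gives a new one with probability (13−i)/13, so the expected wait for the next new type is 13/(13−i).
E = 13/13 + 13/12 + 13/11 + 13/10 + 13/9 + 13/8 + 13/7 + 13/6 + 13/5 + 13/4 + 13/3 + 13/2 + 13/1 = 1145993/27720 ≈ 41.342.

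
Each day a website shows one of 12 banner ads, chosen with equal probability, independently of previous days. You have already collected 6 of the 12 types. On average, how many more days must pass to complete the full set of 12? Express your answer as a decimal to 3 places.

29.400

Starting from 6 distinct types, each trial gives a new one with probability (12−i)/12 when i types are held, so the wait for the next new type is 12/(12−i).
E = 12/6 + 12/5 + 12/4 + 12/3 + 12/2 + 12/1 = 147/5 ≈ 29.400.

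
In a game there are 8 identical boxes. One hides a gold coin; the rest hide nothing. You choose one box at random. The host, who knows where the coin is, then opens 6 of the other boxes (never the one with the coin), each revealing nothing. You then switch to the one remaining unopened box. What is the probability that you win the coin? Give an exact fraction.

7/8

Your original box holds the coin with probability 1/8, so the other 7 collectively hold it with probability 7/8.
The host can always find 6 empty boxes to open, so the reveals don't change that 7/8; it is now spread over the 1 remaining unopened box.
P(win by switching) = (7/8) · (1/1) = 7/8.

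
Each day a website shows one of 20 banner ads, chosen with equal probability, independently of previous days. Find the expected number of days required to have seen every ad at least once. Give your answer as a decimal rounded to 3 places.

71.955

After i distinct types are collected, each trial gives a new one with probability (20−i)/20, so the expected wait for the next new type is 20/(20−i).
E = 20/20 + 20/19 + 20/18 + 20/17 + 20/16 + 20/15 + 20/14 + 20/13 + 20/12 + 20/11 + 20/10 + 20/9 + 20/8 + 20/7 + 20/6 + 20/5 + 20/4 + 20/3 + 20/2 + 20/1 = 279175675/3879876 ≈ 71.955.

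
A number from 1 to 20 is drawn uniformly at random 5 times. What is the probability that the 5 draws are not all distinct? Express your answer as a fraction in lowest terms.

P(all 5 different) = 20/20 · 19/20 · ··· · 16/20 = 2907/5000.
P(at least two equal) = 1 − 2907/5000 = 2093/5000.

2093/5000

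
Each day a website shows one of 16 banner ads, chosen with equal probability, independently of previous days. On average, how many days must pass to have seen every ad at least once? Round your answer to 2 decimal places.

After i distinct types are collected, each trial gives a new one with probability (16−i)/16, so the expected wait for the next new type is 16/(16−i).
E = 16/16 + 16/15 + 16/14 + 16/13 + 16/12 + 16/11 + 16/10 + 16/9 + 16/8 + 16/7 + 16/6 + 16/5 + 16/4 + 16/3 + 16/2 + 16/1 = 2436559/45045 ≈ 54.09.

54.09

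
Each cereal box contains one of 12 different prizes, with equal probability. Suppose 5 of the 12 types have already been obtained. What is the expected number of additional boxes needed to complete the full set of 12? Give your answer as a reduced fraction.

1089/35

Starting from 5 distinct types, each trial gives a new one with probability (12−i)/12 when i types are held, so the wait for the next new type is 12/(12−i).
E = 12/7 + 12/6 + 12/5 + 12/4 + 12/3 + 12/2 + 12/1 = 1089/35.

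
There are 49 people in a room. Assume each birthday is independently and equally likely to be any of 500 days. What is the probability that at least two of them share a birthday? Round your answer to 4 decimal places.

It's easier to compute the probability that all 49 are distinct.
P(all distinct) = 500/500 · 499/500 · ··· · 452/500 ≈ 0.0879.
So the probability of at least one match is 1 − 0.0879 = 0.9121.

0.9121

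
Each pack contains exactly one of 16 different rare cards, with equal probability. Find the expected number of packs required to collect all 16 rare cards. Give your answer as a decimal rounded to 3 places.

After i distinct types are collected, each trial gives a new one with probability (16−i)/16, so the expected wait for the next new type is 16/(16−i).
E = 16/16 + 16/15 + 16/14 + 16/13 + 16/12 + 16/11 + 16/10 + 16/9 + 16/8 + 16/7 + 16/6 + 16/5 + 16/4 + 16/3 + 16/2 + 16/1 = 2436559/45045 ≈ 54.092.

54.092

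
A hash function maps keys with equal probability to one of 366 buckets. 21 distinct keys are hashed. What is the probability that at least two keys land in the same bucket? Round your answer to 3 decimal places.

It's easier to compute the probability that all 21 are distinct.
P(all distinct) = 366/366 · 365/366 · ··· · 346/366 ≈ 0.557.
So the probability of at least one match is 1 − 0.557 = 0.443.

0.443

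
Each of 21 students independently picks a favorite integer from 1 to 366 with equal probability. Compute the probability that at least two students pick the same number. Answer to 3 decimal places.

0.443

It's easier to compute the probability that all 21 are distinct.
P(all distinct) = 366/366 · 365/366 · ··· · 346/366 ≈ 0.557.
So the probability of at least one match is 1 − 0.557 = 0.443.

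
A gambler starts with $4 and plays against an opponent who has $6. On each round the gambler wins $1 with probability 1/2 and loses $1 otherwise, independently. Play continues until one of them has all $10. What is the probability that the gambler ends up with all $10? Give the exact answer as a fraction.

2/5

With a fair step, P(i) = ½P(i−1) + ½P(i+1) with P(0)=0, P(10)=1 has the linear solution P(i) = i/10.
P(4) = 4/10 = 2/5.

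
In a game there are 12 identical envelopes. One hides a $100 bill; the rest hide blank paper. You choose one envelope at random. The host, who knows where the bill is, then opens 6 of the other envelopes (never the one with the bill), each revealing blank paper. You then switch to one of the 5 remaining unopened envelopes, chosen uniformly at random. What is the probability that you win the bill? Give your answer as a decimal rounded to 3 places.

Your original envelope holds the bill with probability 1/12, so the other 11 collectively hold it with probability 11/12.
The host can always find 6 empty envelopes to open, so the reveals don't change that 11/12; it is now spread over the 5 remaining unopened envelopes.
P(win by switching) = (11/12) · (1/5) = 11/60 ≈ 0.183.

0.183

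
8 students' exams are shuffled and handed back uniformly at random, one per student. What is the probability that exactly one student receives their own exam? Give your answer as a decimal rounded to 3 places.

Choose which one is fixed: C(8,1) = 8 ways.
The remaining 7 must have no fixed point: D(7) = 1854.
P = 8·1854/40320 = 103/280 ≈ 0.368.

0.368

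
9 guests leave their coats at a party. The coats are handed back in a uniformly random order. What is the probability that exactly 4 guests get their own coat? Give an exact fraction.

11/720

Choose which 4 of the 9 are fixed: C(9,4) = 126 ways.
The remaining 5 must have no fixed point: D(5) = 44.
P = 126·44/362880 = 11/720.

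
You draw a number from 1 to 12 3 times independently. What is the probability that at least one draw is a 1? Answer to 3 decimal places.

P(no draw is a 1) = (11/12)^3 ≈ 0.770.
P(at least one) = 1 − 0.770 = 0.230.

0.230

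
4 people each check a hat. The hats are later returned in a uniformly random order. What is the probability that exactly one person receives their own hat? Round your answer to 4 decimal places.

Choose which one is fixed: C(4,1) = 4 ways.
The remaining 3 must have no fixed point: D(3) = 2.
P = 4·2/24 = 1/3 ≈ 0.3333.

0.3333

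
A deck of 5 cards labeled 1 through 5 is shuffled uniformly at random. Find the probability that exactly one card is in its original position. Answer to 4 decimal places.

0.3750

Choose which one is fixed: C(5,1) = 5 ways.
The remaining 4 must have no fixed point: D(4) = 9.
P = 5·9/120 = 3/8 ≈ 0.3750.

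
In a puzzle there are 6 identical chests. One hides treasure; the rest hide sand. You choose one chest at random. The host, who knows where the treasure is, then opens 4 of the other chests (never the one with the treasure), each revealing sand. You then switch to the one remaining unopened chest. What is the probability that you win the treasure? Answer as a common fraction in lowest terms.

Your original chest holds the treasure with probability 1/6, so the other 5 collectively hold it with probability 5/6.
The host can always find 4 empty chests to open, so the reveals don't change that 5/6; it is now spread over the 1 remaining unopened chest.
P(win by switching) = (5/6) · (1/1) = 5/6.

5/6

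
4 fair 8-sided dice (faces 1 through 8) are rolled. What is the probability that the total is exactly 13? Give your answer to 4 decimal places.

0.0498

There are 8^4 = 4096 equally likely outcomes.
The number of ordered 4-tuples from {1,…,8} summing to 13 is 204.
P(sum = 13) = 204/4096 = 51/1024 ≈ 0.0498.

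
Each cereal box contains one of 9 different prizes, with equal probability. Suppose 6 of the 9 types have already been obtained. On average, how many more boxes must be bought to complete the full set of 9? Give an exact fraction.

33/2

Starting from 6 distinct types, each trial gives a new one with probability (9−i)/9 when i types are held, so the wait for the next new type is 9/(9−i).
E = 9/3 + 9/2 + 9/1 = 33/2.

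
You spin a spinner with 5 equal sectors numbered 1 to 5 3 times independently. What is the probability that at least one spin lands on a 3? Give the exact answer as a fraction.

61/125

P(no spin lands on a 3) = (4/5)^3 = 64/125.
P(at least one) = 1 − 64/125 = 61/125.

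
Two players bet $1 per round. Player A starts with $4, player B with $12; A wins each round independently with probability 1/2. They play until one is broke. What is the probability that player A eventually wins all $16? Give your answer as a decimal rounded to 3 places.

0.250

With a fair step, P(i) = ½P(i−1) + ½P(i+1) with P(0)=0, P(16)=1 has the linear solution P(i) = i/16.
P(4) = 4/16 = 1/4 ≈ 0.250.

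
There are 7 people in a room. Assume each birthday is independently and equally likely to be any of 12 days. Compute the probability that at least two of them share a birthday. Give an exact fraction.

3071/3456

It's easier to compute the probability that all 7 are distinct.
P(all distinct) = 12/12 · 11/12 · ··· · 6/12 = 385/3456.
So the probability of at least one match is 1 − 385/3456 = 3071/3456.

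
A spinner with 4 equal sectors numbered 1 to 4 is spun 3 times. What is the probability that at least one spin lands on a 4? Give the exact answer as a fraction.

P(no spin lands on a 4) = (3/4)^3 = 27/64.
P(at least one) = 1 − 27/64 = 37/64.

37/64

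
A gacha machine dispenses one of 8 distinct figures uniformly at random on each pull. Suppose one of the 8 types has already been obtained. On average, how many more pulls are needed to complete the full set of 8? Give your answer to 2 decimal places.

20.74

Starting from 1 distinct type, each trial gives a new one with probability (8−i)/8 when i types are held, so the wait for the next new type is 8/(8−i).
E = 8/7 + 8/6 + 8/5 + 8/4 + 8/3 + 8/2 + 8/1 = 726/35 ≈ 20.74.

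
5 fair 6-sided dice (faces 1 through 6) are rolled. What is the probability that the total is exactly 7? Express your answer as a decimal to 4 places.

0.0019

There are 6^5 = 7776 equally likely outcomes.
The number of ordered 5-tuples from {1,…,6} summing to 7 is 15.
P(sum = 7) = 15/7776 = 5/2592 ≈ 0.0019.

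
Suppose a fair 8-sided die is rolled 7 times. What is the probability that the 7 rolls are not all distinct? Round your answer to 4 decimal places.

P(all 7 different) = 8/8 · 7/8 · ··· · 2/8 ≈ 0.0192.
P(at least two equal) = 1 − 0.0192 = 0.9808.

0.9808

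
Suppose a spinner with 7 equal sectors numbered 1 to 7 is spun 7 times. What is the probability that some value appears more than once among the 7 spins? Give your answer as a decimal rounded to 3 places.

P(all 7 different) = 7/7 · 6/7 · ··· · 1/7 ≈ 0.006.
P(at least two equal) = 1 − 0.006 = 0.994.

0.994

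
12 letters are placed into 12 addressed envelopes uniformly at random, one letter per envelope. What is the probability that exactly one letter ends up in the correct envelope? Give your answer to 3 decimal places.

Choose which one is fixed: C(12,1) = 12 ways.
The remaining 11 must have no fixed point: D(11) = 14684570.
P = 12·14684570/479001600 = 1468457/3991680 ≈ 0.368.

0.368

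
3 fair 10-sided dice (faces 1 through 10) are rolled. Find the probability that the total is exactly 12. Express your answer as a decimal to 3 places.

0.055

There are 10^3 = 1000 equally likely outcomes.
The number of ordered 3-tuples from {1,…,10} summing to 12 is 55.
P(sum = 12) = 55/1000 = 11/200 ≈ 0.055.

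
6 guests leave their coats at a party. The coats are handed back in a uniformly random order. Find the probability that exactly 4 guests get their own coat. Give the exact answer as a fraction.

Choose which 4 of the 6 are fixed: C(6,4) = 15 ways.
The remaining 2 must have no fixed point: D(2) = 1.
P = 15·1/720 = 1/48.

1/48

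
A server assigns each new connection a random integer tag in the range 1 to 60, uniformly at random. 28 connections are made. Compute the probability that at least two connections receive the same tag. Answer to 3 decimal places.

It's easier to compute the probability that all 28 are distinct.
P(all distinct) = 60/60 · 59/60 · ··· · 33/60 ≈ 0.001.
So the probability of at least one match is 1 − 0.001 = 0.999.

0.999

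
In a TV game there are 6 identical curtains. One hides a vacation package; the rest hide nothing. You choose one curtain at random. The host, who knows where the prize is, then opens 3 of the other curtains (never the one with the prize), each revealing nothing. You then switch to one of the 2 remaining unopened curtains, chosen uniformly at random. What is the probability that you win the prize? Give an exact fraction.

5/12

Your original curtain holds the prize with probability 1/6, so the other 5 collectively hold it with probability 5/6.
The host can always find 3 empty curtains to open, so the reveals don't change that 5/6; it is now spread over the 2 remaining unopened curtains.
P(win by switching) = (5/6) · (1/2) = 5/12.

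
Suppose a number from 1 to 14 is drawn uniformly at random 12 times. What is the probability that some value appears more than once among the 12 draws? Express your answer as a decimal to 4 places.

0.9992

P(all 12 different) = 14/14 · 13/14 · ··· · 3/14 ≈ 0.0008.
P(at least two equal) = 1 − 0.0008 = 0.9992.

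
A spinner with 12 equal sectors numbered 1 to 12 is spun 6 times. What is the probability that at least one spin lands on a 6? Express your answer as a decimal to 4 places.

0.4067

P(no spin lands on a 6) = (11/12)^6 ≈ 0.5933.
P(at least one) = 1 − 0.5933 = 0.4067.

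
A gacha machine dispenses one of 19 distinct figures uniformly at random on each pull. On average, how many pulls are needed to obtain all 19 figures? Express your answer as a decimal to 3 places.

After i distinct types are collected, each trial gives a new one with probability (19−i)/19, so the expected wait for the next new type is 19/(19−i).
E = 19/19 + 19/18 + 19/17 + 19/16 + 19/15 + 19/14 + 19/13 + 19/12 + 19/11 + 19/10 + 19/9 + 19/8 + 19/7 + 19/6 + 19/5 + 19/4 + 19/3 + 19/2 + 19/1 = 275295799/4084080 ≈ 67.407.

67.407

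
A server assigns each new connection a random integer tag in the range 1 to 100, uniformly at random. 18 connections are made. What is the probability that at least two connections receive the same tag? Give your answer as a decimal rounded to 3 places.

It's easier to compute the probability that all 18 are distinct.
P(all distinct) = 100/100 · 99/100 · ··· · 83/100 ≈ 0.196.
So the probability of at least one match is 1 − 0.196 = 0.804.

0.804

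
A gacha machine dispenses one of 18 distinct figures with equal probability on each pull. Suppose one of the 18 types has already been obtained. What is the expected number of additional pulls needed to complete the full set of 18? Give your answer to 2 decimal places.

61.91

Starting from 1 distinct type, each trial gives a new one with probability (18−i)/18 when i types are held, so the wait for the next new type is 18/(18−i).
E = 18/17 + 18/16 + 18/15 + 18/14 + 18/13 + 18/12 + 18/11 + 18/10 + 18/9 + 18/8 + 18/7 + 18/6 + 18/5 + 18/4 + 18/3 + 18/2 + 18/1 = 42142223/680680 ≈ 61.91.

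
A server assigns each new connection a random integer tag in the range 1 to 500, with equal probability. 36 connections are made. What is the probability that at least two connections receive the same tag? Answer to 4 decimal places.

0.7250

It's easier to compute the probability that all 36 are distinct.
P(all distinct) = 500/500 · 499/500 · ··· · 465/500 ≈ 0.2750.
So the probability of at least one match is 1 − 0.2750 = 0.7250.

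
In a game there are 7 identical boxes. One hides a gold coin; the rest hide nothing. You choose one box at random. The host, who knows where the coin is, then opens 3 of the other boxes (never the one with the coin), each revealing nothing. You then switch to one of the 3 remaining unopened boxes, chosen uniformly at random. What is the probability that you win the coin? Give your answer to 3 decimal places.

0.286

Your original box holds the coin with probability 1/7, so the other 6 collectively hold it with probability 6/7.
The host can always find 3 empty boxes to open, so the reveals don't change that 6/7; it is now spread over the 3 remaining unopened boxes.
P(win by switching) = (6/7) · (1/3) = 2/7 ≈ 0.286.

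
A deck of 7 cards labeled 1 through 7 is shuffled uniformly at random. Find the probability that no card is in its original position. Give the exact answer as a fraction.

This is the derangement probability: permutations of 7 with no fixed point.
D(7) = 7! · (1 − 1/1! + 1/2! − ··· + (−1)^7/7!) = 1854.
P = 1854/5040 = 103/280.

103/280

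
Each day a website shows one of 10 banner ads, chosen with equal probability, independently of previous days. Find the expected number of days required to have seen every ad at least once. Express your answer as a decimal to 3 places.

29.290

After i distinct types are collected, each trial gives a new one with probability (10−i)/10, so the expected wait for the next new type is 10/(10−i).
E = 10/10 + 10/9 + 10/8 + 10/7 + 10/6 + 10/5 + 10/4 + 10/3 + 10/2 + 10/1 = 7381/252 ≈ 29.290.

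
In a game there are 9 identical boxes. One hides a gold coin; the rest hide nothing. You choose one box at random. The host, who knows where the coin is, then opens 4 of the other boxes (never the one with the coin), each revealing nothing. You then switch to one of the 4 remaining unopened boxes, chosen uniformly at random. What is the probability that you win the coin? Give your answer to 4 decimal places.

Your original box holds the coin with probability 1/9, so the other 8 collectively hold it with probability 8/9.
The host can always find 4 empty boxes to open, so the reveals don't change that 8/9; it is now spread over the 4 remaining unopened boxes.
P(win by switching) = (8/9) · (1/4) = 2/9 ≈ 0.2222.

0.2222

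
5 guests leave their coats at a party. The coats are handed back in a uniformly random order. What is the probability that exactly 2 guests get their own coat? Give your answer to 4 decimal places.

Choose which 2 of the 5 are fixed: C(5,2) = 10 ways.
The remaining 3 must have no fixed point: D(3) = 2.
P = 10·2/120 = 1/6 ≈ 0.1667.

0.1667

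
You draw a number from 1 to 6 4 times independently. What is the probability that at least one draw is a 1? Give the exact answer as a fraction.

P(no draw is a 1) = (5/6)^4 = 625/1296.
P(at least one) = 1 − 625/1296 = 671/1296.

671/1296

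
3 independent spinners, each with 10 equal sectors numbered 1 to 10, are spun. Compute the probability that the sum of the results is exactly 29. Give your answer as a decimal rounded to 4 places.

There are 10^3 = 1000 equally likely outcomes.
The number of ordered 3-tuples from {1,…,10} summing to 29 is 3.
P(sum = 29) = 3/1000 ≈ 0.0030.

0.0030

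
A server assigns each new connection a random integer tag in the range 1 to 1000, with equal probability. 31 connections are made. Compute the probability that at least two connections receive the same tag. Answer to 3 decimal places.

0.375

It's easier to compute the probability that all 31 are distinct.
P(all distinct) = 1000/1000 · 999/1000 · ··· · 970/1000 ≈ 0.625.
So the probability of at least one match is 1 − 0.625 = 0.375.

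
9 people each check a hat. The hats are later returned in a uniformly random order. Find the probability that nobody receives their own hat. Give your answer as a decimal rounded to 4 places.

0.3679

This is the derangement probability: permutations of 9 with no fixed point.
D(9) = 9! · (1 − 1/1! + 1/2! − ··· + (−1)^9/9!) = 133496.
P = 133496/362880 = 16687/45360 ≈ 0.3679.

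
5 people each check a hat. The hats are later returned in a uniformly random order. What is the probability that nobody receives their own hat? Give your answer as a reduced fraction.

This is the derangement probability: permutations of 5 with no fixed point.
D(5) = 5! · (1 − 1/1! + 1/2! − ··· + (−1)^5/5!) = 44.
P = 44/120 = 11/30.

11/30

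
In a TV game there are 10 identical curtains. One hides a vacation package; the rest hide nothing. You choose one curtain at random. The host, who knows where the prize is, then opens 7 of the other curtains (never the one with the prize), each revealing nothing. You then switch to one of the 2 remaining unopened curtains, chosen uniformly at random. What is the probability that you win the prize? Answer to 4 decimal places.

Your original curtain holds the prize with probability 1/10, so the other 9 collectively hold it with probability 9/10.
The host can always find 7 empty curtains to open, so the reveals don't change that 9/10; it is now spread over the 2 remaining unopened curtains.
P(win by switching) = (9/10) · (1/2) = 9/20 ≈ 0.4500.

0.4500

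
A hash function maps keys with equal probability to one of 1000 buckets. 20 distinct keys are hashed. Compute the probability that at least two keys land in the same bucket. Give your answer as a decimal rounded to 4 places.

0.1741

It's easier to compute the probability that all 20 are distinct.
P(all distinct) = 1000/1000 · 999/1000 · ··· · 981/1000 ≈ 0.8259.
So the probability of at least one match is 1 − 0.8259 = 0.1741.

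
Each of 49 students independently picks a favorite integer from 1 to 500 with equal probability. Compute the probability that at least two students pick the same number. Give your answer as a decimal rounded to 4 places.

It's easier to compute the probability that all 49 are distinct.
P(all distinct) = 500/500 · 499/500 · ··· · 452/500 ≈ 0.0879.
So the probability of at least one match is 1 − 0.0879 = 0.9121.

0.9121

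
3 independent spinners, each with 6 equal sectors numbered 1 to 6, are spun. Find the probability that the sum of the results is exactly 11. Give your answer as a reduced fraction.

1/8

There are 6^3 = 216 equally likely outcomes.
The number of ordered 3-tuples from {1,…,6} summing to 11 is 27.
P(sum = 11) = 27/216 = 1/8.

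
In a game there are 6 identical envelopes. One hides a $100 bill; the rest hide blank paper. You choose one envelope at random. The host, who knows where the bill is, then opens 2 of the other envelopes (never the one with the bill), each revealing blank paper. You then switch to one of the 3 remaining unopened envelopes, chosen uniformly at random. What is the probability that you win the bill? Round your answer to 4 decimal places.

Your original envelope holds the bill with probability 1/6, so the other 5 collectively hold it with probability 5/6.
The host can always find 2 empty envelopes to open, so the reveals don't change that 5/6; it is now spread over the 3 remaining unopened envelopes.
P(win by switching) = (5/6) · (1/3) = 5/18 ≈ 0.2778.

0.2778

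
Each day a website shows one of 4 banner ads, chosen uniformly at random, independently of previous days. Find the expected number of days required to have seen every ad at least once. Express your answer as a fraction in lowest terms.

25/3

After i distinct types are collected, each trial gives a new one with probability (4−i)/4, so the expected wait for the next new type is 4/(4−i).
E = 4/4 + 4/3 + 4/2 + 4/1 = 25/3.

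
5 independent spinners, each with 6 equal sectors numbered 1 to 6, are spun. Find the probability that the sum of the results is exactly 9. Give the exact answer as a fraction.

35/3888

There are 6^5 = 7776 equally likely outcomes.
The number of ordered 5-tuples from {1,…,6} summing to 9 is 70.
P(sum = 9) = 70/7776 = 35/3888.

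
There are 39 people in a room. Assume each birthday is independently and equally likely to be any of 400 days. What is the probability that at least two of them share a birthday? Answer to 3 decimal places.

It's easier to compute the probability that all 39 are distinct.
P(all distinct) = 400/400 · 399/400 · ··· · 362/400 ≈ 0.147.
So the probability of at least one match is 1 − 0.147 = 0.853.

0.853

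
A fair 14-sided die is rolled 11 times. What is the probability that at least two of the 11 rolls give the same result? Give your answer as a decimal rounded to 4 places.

P(all 11 different) = 14/14 · 13/14 · ··· · 4/14 ≈ 0.0036.
P(at least two equal) = 1 − 0.0036 = 0.9964.

0.9964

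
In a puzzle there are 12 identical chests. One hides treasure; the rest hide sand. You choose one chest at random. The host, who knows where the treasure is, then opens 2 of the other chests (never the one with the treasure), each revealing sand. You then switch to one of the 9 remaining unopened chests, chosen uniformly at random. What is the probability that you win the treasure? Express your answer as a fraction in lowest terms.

11/108

Your original chest holds the treasure with probability 1/12, so the other 11 collectively hold it with probability 11/12.
The host can always find 2 empty chests to open, so the reveals don't change that 11/12; it is now spread over the 9 remaining unopened chests.
P(win by switching) = (11/12) · (1/9) = 11/108.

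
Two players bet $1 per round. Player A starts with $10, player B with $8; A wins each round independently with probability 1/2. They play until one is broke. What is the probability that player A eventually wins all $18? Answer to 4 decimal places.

0.5556

With a fair step, P(i) = ½P(i−1) + ½P(i+1) with P(0)=0, P(18)=1 has the linear solution P(i) = i/18.
P(10) = 10/18 = 5/9 ≈ 0.5556.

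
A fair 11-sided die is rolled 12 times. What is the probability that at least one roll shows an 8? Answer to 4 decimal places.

0.6814

P(no roll shows an 8) = (10/11)^12 ≈ 0.3186.
P(at least one) = 1 − 0.3186 = 0.6814.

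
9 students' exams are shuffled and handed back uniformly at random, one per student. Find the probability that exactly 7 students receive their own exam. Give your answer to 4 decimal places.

0.0001

Choose which 7 of the 9 are fixed: C(9,7) = 36 ways.
The remaining 2 must have no fixed point: D(2) = 1.
P = 36·1/362880 = 1/10080 ≈ 0.0001.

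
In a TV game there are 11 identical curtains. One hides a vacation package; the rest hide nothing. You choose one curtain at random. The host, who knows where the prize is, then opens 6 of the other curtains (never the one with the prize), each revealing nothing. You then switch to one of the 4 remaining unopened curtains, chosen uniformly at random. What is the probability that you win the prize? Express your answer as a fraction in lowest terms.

5/22

Your original curtain holds the prize with probability 1/11, so the other 10 collectively hold it with probability 10/11.
The host can always find 6 empty curtains to open, so the reveals don't change that 10/11; it is now spread over the 4 remaining unopened curtains.
P(win by switching) = (10/11) · (1/4) = 5/22.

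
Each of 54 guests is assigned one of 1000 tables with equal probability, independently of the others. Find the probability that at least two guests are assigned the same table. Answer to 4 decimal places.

It's easier to compute the probability that all 54 are distinct.
P(all distinct) = 1000/1000 · 999/1000 · ··· · 947/1000 ≈ 0.2329.
So the probability of at least one match is 1 − 0.2329 = 0.7671.

0.7671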